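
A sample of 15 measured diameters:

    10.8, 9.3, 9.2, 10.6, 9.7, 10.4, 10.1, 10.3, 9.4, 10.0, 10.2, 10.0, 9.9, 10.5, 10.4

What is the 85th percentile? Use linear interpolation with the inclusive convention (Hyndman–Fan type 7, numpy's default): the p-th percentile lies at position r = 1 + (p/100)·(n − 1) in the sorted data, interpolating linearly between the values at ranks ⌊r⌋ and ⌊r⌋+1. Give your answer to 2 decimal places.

10.49

Sorted: 9.2, 9.3, 9.4, 9.7, 9.9, 10.0, 10.0, 10.1, 10.2, 10.3, 10.4, 10.4, 10.5, 10.6, 10.8.
n = 15.
r = 1 + (85/100)·(15 − 1) = 1 + 11.9 = 12.9.
Rank 12 is 10.4 and rank 13 is 10.5.
Interpolate: 10.4 + 0.9·(10.5 − 10.4) = 10.4 + 0.9·0.1 = 10.49.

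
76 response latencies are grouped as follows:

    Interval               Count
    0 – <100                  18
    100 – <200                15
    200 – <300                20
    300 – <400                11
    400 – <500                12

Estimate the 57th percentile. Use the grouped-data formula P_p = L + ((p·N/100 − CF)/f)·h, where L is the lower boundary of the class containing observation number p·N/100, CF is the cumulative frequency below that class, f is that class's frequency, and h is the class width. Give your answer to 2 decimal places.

251.60

N = 76; target position k = 57/100 · 76 = 43.32.
Cumulative frequencies: 18, 33, 53, 64, 76.
Observation 43.32 falls in the class 200 – <300.
L = 200, CF = 33, f = 20, h = 100.
P57 = 200 + ((43.32 − 33)/20)·100 = 200 + 51.6 = 251.6.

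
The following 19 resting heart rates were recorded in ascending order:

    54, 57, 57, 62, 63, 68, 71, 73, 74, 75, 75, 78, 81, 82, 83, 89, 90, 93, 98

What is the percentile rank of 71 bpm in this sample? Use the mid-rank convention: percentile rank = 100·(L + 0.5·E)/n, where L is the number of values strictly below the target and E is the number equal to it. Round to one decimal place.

Count below 71: L = 6; count equal: E = 1; n = 19.
Percentile rank = 100·(6 + 0.5·1)/19 = 100·6.5/19 = 34.21.

34.2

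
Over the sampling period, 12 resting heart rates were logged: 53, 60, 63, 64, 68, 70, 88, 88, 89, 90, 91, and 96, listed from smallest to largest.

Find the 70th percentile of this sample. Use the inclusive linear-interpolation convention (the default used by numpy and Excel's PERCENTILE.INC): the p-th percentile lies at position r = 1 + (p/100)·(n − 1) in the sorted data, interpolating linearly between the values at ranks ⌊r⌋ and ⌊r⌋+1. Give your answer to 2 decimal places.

n = 12.
r = 1 + (70/100)·(12 − 1) = 1 + 7.7 = 8.7.
Rank 8 is 88 and rank 9 is 89.
Interpolate: 88 + 0.7·(89 − 88) = 88 + 0.7·1 = 88.7.

88.70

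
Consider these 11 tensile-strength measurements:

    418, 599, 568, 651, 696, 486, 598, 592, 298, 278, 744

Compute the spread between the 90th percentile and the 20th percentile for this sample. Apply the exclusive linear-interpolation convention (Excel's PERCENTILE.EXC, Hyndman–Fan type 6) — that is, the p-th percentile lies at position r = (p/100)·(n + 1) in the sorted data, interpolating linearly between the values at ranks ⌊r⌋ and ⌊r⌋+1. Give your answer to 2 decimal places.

Sorted: 278, 298, 418, 486, 568, 592, 598, 599, 651, 696, 744.
n = 11.
P20: r = 2.4; ranks 2–3 are 298, 418; interpolating gives 346.
P90: r = 10.8; ranks 10–11 are 696, 744; interpolating gives 734.4.
Difference: 734.4 − 346 = 388.4.

388.40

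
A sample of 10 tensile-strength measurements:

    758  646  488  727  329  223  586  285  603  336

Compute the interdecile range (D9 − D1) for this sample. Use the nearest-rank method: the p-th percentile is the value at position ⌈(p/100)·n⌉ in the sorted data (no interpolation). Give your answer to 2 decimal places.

Sorted: 223, 285, 329, 336, 488, 586, 603, 646, 727, 758.
n = 10.
P10: rank ⌈10/100·10⌉ = 1 → 223.
P90: rank ⌈90/100·10⌉ = 9 → 727.
Difference: 727 − 223 = 504.

504.00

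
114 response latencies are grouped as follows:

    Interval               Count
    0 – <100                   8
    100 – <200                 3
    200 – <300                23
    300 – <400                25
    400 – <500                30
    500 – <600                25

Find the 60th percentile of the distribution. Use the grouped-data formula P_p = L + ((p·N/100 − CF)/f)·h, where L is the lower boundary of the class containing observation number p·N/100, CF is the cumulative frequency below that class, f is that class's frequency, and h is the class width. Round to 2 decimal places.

431.33

N = 114; target position k = 60/100 · 114 = 68.4.
Cumulative frequencies: 8, 11, 34, 59, 89, 114.
Observation 68.4 falls in the class 400 – <500.
L = 400, CF = 59, f = 30, h = 100.
P60 = 400 + ((68.4 − 59)/30)·100 = 400 + 31.3333 = 431.333.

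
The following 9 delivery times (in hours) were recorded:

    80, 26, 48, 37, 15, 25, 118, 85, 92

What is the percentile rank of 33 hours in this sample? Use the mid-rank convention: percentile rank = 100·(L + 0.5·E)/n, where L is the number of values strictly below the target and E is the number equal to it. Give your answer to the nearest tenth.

33.3

Sorted: 15, 25, 26, 37, 48, 80, 85, 92, 118.
Count below 33: L = 3; count equal: E = 0; n = 9.
Percentile rank = 100·(3 + 0.5·0)/9 = 100·3/9 = 33.33.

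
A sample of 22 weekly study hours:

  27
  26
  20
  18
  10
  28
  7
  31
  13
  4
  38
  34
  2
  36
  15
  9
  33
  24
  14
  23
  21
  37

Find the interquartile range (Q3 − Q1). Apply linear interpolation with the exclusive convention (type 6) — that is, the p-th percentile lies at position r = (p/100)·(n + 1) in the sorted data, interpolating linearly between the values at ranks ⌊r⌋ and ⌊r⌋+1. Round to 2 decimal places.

Sorted: 2, 4, 7, 9, 10, 13, 14, 15, 18, 20, 21, 23, 24, 26, 27, 28, 31, 33, 34, 36, 37, 38.
n = 22.
P25: r = 5.75; ranks 5–6 are 10, 13; interpolating gives 12.25.
P75: r = 17.25; ranks 17–18 are 31, 33; interpolating gives 31.5.
Difference: 31.5 − 12.25 = 19.25.

19.25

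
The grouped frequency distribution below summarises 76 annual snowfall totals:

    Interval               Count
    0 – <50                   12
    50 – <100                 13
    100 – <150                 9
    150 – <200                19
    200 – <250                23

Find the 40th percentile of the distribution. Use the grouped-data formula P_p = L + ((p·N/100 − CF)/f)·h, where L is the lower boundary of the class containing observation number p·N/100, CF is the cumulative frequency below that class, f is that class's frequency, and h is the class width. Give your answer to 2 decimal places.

130.00

N = 76; target position k = 40/100 · 76 = 30.4.
Cumulative frequencies: 12, 25, 34, 53, 76.
Observation 30.4 falls in the class 100 – <150.
L = 100, CF = 25, f = 9, h = 50.
P40 = 100 + ((30.4 − 25)/9)·50 = 100 + 30 = 130.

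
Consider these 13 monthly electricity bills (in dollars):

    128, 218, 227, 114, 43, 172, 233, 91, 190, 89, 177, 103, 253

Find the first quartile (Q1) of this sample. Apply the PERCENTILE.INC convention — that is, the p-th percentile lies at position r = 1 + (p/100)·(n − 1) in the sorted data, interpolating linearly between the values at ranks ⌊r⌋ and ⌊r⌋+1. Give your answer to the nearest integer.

103

Sorted: 43, 89, 91, 103, 114, 128, 172, 177, 190, 218, 227, 233, 253.
n = 13.
r = 1 + (25/100)·(13 − 1) = 1 + 3 = 4.
r is an integer, so P25 is the value at rank 4: 103.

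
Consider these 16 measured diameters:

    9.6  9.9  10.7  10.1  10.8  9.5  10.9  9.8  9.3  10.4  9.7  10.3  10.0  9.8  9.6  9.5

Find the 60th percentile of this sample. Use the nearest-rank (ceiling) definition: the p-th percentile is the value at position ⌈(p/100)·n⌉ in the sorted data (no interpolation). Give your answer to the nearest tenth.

Sorted: 9.3, 9.5, 9.5, 9.6, 9.6, 9.7, 9.8, 9.8, 9.9, 10.0, 10.1, 10.3, 10.4, 10.7, 10.8, 10.9.
n = 16.
Position = ⌈60/100 · 16⌉ = ⌈9.6⌉ = 10.
The value at rank 10 is 10.0.

10.0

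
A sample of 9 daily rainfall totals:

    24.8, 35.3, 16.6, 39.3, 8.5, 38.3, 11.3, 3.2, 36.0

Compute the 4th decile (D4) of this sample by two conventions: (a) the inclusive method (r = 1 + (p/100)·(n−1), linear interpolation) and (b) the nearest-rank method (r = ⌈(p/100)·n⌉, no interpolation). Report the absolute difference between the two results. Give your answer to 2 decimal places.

1.64

Sorted: 3.2, 8.5, 11.3, 16.6, 24.8, 35.3, 36.0, 38.3, 39.3.
n = 9.
(a) r = 4.2; between ranks 4 (16.6) and 5 (24.8): 18.24.
(b) the nearest-rank method: rank 4 → 16.6.
|18.24 − 16.6| = 1.64.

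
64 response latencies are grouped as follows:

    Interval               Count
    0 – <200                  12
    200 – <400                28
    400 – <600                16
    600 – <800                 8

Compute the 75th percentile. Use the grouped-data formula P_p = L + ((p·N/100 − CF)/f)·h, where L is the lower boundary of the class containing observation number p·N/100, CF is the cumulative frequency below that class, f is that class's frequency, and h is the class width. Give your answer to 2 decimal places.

N = 64; target position k = 75/100 · 64 = 48.
Cumulative frequencies: 12, 40, 56, 64.
Observation 48 falls in the class 400 – <600.
L = 400, CF = 40, f = 16, h = 200.
P75 = 400 + ((48 − 40)/16)·200 = 400 + 100 = 500.

500.00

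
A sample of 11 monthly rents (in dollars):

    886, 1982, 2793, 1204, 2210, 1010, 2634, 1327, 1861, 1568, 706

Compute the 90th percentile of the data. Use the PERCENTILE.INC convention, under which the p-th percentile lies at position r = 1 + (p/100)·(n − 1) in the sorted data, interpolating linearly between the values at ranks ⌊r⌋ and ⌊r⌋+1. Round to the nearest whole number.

Sorted: 706, 886, 1010, 1204, 1327, 1568, 1861, 1982, 2210, 2634, 2793.
n = 11.
r = 1 + (90/100)·(11 − 1) = 1 + 9 = 10.
r is an integer, so P90 is the value at rank 10: 2634.

2634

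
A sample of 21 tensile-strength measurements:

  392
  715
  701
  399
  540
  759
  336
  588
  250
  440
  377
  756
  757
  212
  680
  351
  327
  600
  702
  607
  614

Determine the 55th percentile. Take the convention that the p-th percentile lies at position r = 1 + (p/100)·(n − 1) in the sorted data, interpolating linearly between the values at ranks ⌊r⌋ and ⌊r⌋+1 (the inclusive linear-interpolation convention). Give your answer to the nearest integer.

600

Sorted: 212, 250, 327, 336, 351, 377, 392, 399, 440, 540, 588, 600, 607, 614, 680, 701, 702, 715, 756, 757, 759.
n = 21.
r = 1 + (55/100)·(21 − 1) = 1 + 11 = 12.
r is an integer, so P55 is the value at rank 12: 600.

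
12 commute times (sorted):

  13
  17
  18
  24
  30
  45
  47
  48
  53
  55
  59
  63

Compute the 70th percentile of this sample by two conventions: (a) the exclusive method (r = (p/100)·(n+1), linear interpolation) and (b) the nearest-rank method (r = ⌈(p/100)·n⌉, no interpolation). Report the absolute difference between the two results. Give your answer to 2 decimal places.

0.20

n = 12.
(a) r = 9.1; between ranks 9 (53) and 10 (55): 53.2.
(b) the nearest-rank method: rank 9 → 53.
|53.2 − 53| = 0.2.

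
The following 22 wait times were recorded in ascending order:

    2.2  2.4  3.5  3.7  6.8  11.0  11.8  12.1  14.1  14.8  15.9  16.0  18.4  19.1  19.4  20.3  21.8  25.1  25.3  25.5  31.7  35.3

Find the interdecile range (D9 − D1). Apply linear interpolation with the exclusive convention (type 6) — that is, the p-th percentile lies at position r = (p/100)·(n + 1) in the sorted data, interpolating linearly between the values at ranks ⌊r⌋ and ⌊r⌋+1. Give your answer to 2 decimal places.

n = 22.
P10: r = 2.3; ranks 2–3 are 2.4, 3.5; interpolating gives 2.73.
P90: r = 20.7; ranks 20–21 are 25.5, 31.7; interpolating gives 29.84.
Difference: 29.84 − 2.73 = 27.11.

27.11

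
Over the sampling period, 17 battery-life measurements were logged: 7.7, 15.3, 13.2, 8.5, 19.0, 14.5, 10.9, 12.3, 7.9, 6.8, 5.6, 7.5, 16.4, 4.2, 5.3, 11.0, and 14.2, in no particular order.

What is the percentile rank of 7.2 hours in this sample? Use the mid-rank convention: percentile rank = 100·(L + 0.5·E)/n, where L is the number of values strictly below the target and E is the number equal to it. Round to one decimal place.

Sorted: 4.2, 5.3, 5.6, 6.8, 7.5, 7.7, 7.9, 8.5, 10.9, 11.0, 12.3, 13.2, 14.2, 14.5, 15.3, 16.4, 19.0.
Count below 7.2: L = 4; count equal: E = 0; n = 17.
Percentile rank = 100·(4 + 0.5·0)/17 = 100·4/17 = 23.53.

23.5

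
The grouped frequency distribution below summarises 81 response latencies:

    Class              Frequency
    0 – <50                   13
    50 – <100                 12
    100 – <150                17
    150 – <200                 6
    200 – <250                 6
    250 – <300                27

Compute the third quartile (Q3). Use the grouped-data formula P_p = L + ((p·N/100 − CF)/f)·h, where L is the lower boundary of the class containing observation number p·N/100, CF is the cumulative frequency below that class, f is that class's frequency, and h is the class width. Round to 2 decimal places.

262.50

N = 81; target position k = 75/100 · 81 = 60.75.
Cumulative frequencies: 13, 25, 42, 48, 54, 81.
Observation 60.75 falls in the class 250 – <300.
L = 250, CF = 54, f = 27, h = 50.
P75 = 250 + ((60.75 − 54)/27)·50 = 250 + 12.5 = 262.5.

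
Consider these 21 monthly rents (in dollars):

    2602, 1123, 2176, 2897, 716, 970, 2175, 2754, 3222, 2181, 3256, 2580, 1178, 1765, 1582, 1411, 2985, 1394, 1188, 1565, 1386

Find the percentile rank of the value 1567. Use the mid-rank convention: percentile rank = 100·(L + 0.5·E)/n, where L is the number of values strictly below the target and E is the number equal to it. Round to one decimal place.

42.9

Sorted: 716, 970, 1123, 1178, 1188, 1386, 1394, 1411, 1565, 1582, 1765, 2175, 2176, 2181, 2580, 2602, 2754, 2897, 2985, 3222, 3256.
Count below 1567: L = 9; count equal: E = 0; n = 21.
Percentile rank = 100·(9 + 0.5·0)/21 = 100·9/21 = 42.86.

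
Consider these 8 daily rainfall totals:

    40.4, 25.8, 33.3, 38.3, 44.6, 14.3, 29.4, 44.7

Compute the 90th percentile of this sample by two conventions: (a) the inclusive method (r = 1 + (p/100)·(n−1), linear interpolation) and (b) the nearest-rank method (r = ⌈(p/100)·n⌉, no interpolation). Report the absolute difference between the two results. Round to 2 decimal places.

0.07

Sorted: 14.3, 25.8, 29.4, 33.3, 38.3, 40.4, 44.6, 44.7.
n = 8.
(a) r = 7.3; between ranks 7 (44.6) and 8 (44.7): 44.63.
(b) the nearest-rank method: rank 8 → 44.7.
|44.63 − 44.7| = 0.07.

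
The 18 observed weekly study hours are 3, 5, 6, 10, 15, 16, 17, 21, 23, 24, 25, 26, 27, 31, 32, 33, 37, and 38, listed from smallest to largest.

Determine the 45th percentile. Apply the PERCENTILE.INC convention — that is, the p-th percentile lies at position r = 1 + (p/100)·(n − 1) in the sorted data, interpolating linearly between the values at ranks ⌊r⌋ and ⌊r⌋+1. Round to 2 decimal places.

n = 18.
r = 1 + (45/100)·(18 − 1) = 1 + 7.65 = 8.65.
Rank 8 is 21 and rank 9 is 23.
Interpolate: 21 + 0.65·(23 − 21) = 21 + 0.65·2 = 22.3.

22.30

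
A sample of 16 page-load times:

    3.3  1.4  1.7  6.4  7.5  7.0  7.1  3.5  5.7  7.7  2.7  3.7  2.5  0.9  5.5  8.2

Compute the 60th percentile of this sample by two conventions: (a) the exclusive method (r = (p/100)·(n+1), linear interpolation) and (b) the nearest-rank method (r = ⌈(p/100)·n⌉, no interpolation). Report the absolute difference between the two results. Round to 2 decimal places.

Sorted: 0.9, 1.4, 1.7, 2.5, 2.7, 3.3, 3.5, 3.7, 5.5, 5.7, 6.4, 7.0, 7.1, 7.5, 7.7, 8.2.
n = 16.
(a) r = 10.2; between ranks 10 (5.7) and 11 (6.4): 5.84.
(b) the nearest-rank method: rank 10 → 5.7.
|5.84 − 5.7| = 0.14.

0.14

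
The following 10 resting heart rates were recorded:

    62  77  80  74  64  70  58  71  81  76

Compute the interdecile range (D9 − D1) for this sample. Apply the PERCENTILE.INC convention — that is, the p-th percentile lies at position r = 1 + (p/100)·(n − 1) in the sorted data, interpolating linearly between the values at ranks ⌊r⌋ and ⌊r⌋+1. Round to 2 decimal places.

18.50

Sorted: 58, 62, 64, 70, 71, 74, 76, 77, 80, 81.
n = 10.
P10: r = 1.9; ranks 1–2 are 58, 62; interpolating gives 61.6.
P90: r = 9.1; ranks 9–10 are 80, 81; interpolating gives 80.1.
Difference: 80.1 − 61.6 = 18.5.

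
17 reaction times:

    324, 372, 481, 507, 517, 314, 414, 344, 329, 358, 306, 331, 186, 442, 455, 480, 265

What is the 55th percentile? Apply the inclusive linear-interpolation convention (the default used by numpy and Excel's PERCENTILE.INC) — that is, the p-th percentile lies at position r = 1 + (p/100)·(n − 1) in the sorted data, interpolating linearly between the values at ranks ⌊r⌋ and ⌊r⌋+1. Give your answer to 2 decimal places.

369.20

Sorted: 186, 265, 306, 314, 324, 329, 331, 344, 358, 372, 414, 442, 455, 480, 481, 507, 517.
n = 17.
r = 1 + (55/100)·(17 − 1) = 1 + 8.8 = 9.8.
Rank 9 is 358 and rank 10 is 372.
Interpolate: 358 + 0.8·(372 − 358) = 358 + 0.8·14 = 369.2.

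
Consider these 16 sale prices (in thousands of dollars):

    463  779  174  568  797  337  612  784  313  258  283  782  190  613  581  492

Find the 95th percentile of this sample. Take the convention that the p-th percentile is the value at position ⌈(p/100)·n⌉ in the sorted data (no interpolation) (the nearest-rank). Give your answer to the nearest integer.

797

Sorted: 174, 190, 258, 283, 313, 337, 463, 492, 568, 581, 612, 613, 779, 782, 784, 797.
n = 16.
Position = ⌈95/100 · 16⌉ = ⌈15.2⌉ = 16.
The value at rank 16 is 797.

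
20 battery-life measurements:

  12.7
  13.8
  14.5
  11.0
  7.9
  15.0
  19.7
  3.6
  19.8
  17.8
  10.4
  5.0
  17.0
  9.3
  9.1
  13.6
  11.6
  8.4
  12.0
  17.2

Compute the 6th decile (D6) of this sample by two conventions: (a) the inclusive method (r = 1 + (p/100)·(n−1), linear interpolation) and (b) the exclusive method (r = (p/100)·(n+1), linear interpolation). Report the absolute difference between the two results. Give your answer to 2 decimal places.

0.04

Sorted: 3.6, 5.0, 7.9, 8.4, 9.1, 9.3, 10.4, 11.0, 11.6, 12.0, 12.7, 13.6, 13.8, 14.5, 15.0, 17.0, 17.2, 17.8, 19.7, 19.8.
n = 20.
(a) r = 12.4; between ranks 12 (13.6) and 13 (13.8): 13.68.
(b) r = 12.6; between ranks 12 (13.6) and 13 (13.8): 13.72.
|13.68 − 13.72| = 0.04.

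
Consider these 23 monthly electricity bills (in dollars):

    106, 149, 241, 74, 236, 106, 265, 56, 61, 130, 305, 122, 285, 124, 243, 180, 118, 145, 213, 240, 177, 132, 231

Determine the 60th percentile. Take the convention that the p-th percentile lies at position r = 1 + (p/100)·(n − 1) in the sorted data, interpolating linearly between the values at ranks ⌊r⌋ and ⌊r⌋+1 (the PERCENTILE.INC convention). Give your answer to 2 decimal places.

Sorted: 56, 61, 74, 106, 106, 118, 122, 124, 130, 132, 145, 149, 177, 180, 213, 231, 236, 240, 241, 243, 265, 285, 305.
n = 23.
r = 1 + (60/100)·(23 − 1) = 1 + 13.2 = 14.2.
Rank 14 is 180 and rank 15 is 213.
Interpolate: 180 + 0.2·(213 − 180) = 180 + 0.2·33 = 186.6.

186.60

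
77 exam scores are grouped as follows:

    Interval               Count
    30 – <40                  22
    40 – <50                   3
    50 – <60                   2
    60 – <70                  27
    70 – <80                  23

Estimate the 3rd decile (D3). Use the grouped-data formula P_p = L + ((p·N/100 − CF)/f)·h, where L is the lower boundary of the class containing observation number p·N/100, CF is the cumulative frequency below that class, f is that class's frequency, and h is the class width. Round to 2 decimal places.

43.67

N = 77; target position k = 30/100 · 77 = 23.1.
Cumulative frequencies: 22, 25, 27, 54, 77.
Observation 23.1 falls in the class 40 – <50.
L = 40, CF = 22, f = 3, h = 10.
P30 = 40 + ((23.1 − 22)/3)·10 = 40 + 3.66667 = 43.6667.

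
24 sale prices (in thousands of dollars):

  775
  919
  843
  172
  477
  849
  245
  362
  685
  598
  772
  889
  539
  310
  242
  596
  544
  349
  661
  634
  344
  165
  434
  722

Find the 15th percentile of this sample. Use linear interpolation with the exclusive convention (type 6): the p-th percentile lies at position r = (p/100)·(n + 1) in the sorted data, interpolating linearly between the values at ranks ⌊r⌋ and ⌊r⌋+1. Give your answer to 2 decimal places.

244.25

Sorted: 165, 172, 242, 245, 310, 344, 349, 362, 434, 477, 539, 544, 596, 598, 634, 661, 685, 722, 772, 775, 843, 849, 889, 919.
n = 24.
r = (15/100)·(24 + 1) = 3.75.
Rank 3 is 242 and rank 4 is 245.
Interpolate: 242 + 0.75·(245 − 242) = 242 + 0.75·3 = 244.25.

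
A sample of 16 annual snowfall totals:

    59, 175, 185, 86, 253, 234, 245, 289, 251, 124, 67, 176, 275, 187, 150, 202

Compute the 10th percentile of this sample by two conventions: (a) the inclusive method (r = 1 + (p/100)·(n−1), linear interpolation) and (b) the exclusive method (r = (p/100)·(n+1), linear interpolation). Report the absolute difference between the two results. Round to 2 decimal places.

11.90

Sorted: 59, 67, 86, 124, 150, 175, 176, 185, 187, 202, 234, 245, 251, 253, 275, 289.
n = 16.
(a) r = 2.5; between ranks 2 (67) and 3 (86): 76.5.
(b) r = 1.7; between ranks 1 (59) and 2 (67): 64.6.
|76.5 − 64.6| = 11.9.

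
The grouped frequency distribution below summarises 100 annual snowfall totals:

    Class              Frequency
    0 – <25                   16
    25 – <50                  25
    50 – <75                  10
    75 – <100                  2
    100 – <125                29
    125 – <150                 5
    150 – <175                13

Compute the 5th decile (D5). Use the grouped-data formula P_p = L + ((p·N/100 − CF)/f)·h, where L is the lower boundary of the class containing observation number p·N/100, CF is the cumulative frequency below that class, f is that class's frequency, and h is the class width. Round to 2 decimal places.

72.50

N = 100; target position k = 50/100 · 100 = 50.
Cumulative frequencies: 16, 41, 51, 53, 82, 87, 100.
Observation 50 falls in the class 50 – <75.
L = 50, CF = 41, f = 10, h = 25.
P50 = 50 + ((50 − 41)/10)·25 = 50 + 22.5 = 72.5.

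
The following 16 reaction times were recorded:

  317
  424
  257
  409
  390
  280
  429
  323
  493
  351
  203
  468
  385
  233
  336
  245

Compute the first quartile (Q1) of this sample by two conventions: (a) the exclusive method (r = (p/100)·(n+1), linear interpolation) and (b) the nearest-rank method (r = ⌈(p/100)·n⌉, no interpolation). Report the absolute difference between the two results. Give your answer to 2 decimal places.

Sorted: 203, 233, 245, 257, 280, 317, 323, 336, 351, 385, 390, 409, 424, 429, 468, 493.
n = 16.
(a) r = 4.25; between ranks 4 (257) and 5 (280): 262.75.
(b) the nearest-rank method: rank 4 → 257.
|262.75 − 257| = 5.75.

5.75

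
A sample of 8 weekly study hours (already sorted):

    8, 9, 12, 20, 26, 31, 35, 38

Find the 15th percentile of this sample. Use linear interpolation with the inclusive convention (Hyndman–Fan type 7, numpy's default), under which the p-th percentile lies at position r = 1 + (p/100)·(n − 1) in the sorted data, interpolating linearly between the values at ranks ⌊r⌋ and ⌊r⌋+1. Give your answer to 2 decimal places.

9.15

n = 8.
r = 1 + (15/100)·(8 − 1) = 1 + 1.05 = 2.05.
Rank 2 is 9 and rank 3 is 12.
Interpolate: 9 + 0.05·(12 − 9) = 9 + 0.05·3 = 9.15.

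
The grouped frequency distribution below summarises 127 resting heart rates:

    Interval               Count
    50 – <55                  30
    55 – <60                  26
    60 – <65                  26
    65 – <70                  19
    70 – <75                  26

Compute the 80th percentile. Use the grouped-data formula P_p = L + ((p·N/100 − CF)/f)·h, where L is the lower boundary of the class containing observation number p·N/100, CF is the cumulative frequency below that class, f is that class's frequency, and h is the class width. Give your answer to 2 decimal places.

70.12

N = 127; target position k = 80/100 · 127 = 101.6.
Cumulative frequencies: 30, 56, 82, 101, 127.
Observation 101.6 falls in the class 70 – <75.
L = 70, CF = 101, f = 26, h = 5.
P80 = 70 + ((101.6 − 101)/26)·5 = 70 + 0.115385 = 70.1154.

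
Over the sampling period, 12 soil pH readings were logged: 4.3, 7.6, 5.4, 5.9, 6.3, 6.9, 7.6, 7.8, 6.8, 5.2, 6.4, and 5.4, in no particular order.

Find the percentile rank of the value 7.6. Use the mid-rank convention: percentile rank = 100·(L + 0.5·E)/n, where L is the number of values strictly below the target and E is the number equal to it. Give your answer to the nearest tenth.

Sorted: 4.3, 5.2, 5.4, 5.4, 5.9, 6.3, 6.4, 6.8, 6.9, 7.6, 7.6, 7.8.
Count below 7.6: L = 9; count equal: E = 2; n = 12.
Percentile rank = 100·(9 + 0.5·2)/12 = 100·10/12 = 83.33.

83.3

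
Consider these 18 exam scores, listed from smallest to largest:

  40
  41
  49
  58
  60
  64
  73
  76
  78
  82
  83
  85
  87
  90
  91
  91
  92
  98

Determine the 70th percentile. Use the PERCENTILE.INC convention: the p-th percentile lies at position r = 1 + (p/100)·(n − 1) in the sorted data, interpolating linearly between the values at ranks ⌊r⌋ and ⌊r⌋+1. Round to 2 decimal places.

n = 18.
r = 1 + (70/100)·(18 − 1) = 1 + 11.9 = 12.9.
Rank 12 is 85 and rank 13 is 87.
Interpolate: 85 + 0.9·(87 − 85) = 85 + 0.9·2 = 86.8.

86.80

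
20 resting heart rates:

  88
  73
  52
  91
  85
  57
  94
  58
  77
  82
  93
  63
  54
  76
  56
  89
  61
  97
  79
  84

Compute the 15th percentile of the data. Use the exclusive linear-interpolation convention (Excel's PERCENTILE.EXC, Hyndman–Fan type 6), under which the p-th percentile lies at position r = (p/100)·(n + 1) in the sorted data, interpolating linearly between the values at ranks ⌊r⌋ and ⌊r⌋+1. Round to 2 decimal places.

56.15

Sorted: 52, 54, 56, 57, 58, 61, 63, 73, 76, 77, 79, 82, 84, 85, 88, 89, 91, 93, 94, 97.
n = 20.
r = (15/100)·(20 + 1) = 3.15.
Rank 3 is 56 and rank 4 is 57.
Interpolate: 56 + 0.15·(57 − 56) = 56 + 0.15·1 = 56.15.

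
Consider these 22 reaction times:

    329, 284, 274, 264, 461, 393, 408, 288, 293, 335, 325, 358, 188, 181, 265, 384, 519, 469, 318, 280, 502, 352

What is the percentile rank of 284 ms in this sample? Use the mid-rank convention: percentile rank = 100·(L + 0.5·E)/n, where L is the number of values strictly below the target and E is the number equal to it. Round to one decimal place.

29.5

Sorted: 181, 188, 264, 265, 274, 280, 284, 288, 293, 318, 325, 329, 335, 352, 358, 384, 393, 408, 461, 469, 502, 519.
Count below 284: L = 6; count equal: E = 1; n = 22.
Percentile rank = 100·(6 + 0.5·1)/22 = 100·6.5/22 = 29.55.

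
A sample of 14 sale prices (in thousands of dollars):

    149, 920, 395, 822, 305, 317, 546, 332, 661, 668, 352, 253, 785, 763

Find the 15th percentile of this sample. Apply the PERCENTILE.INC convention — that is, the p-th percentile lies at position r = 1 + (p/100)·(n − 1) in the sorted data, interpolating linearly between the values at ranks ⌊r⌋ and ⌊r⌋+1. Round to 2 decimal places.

Sorted: 149, 253, 305, 317, 332, 352, 395, 546, 661, 668, 763, 785, 822, 920.
n = 14.
r = 1 + (15/100)·(14 − 1) = 1 + 1.95 = 2.95.
Rank 2 is 253 and rank 3 is 305.
Interpolate: 253 + 0.95·(305 − 253) = 253 + 0.95·52 = 302.4.

302.40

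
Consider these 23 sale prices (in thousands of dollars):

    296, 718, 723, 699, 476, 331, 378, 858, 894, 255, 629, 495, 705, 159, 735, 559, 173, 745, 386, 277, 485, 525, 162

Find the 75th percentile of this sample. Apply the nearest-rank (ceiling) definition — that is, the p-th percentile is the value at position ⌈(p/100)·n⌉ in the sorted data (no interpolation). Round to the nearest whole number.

Sorted: 159, 162, 173, 255, 277, 296, 331, 378, 386, 476, 485, 495, 525, 559, 629, 699, 705, 718, 723, 735, 745, 858, 894.
n = 23.
Position = ⌈75/100 · 23⌉ = ⌈17.25⌉ = 18.
The value at rank 18 is 718.

718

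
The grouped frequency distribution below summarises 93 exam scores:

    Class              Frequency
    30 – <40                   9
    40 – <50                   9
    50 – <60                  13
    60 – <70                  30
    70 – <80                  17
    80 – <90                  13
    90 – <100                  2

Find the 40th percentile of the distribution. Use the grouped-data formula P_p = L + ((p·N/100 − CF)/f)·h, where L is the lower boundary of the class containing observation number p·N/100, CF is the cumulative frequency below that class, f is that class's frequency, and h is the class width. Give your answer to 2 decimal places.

62.07

N = 93; target position k = 40/100 · 93 = 37.2.
Cumulative frequencies: 9, 18, 31, 61, 78, 91, 93.
Observation 37.2 falls in the class 60 – <70.
L = 60, CF = 31, f = 30, h = 10.
P40 = 60 + ((37.2 − 31)/30)·10 = 60 + 2.06667 = 62.0667.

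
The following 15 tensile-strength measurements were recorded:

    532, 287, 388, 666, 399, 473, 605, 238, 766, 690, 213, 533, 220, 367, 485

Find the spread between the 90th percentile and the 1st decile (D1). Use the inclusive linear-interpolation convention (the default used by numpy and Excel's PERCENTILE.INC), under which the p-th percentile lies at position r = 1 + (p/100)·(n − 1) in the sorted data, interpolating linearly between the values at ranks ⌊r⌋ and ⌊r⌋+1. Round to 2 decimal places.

Sorted: 213, 220, 238, 287, 367, 388, 399, 473, 485, 532, 533, 605, 666, 690, 766.
n = 15.
P10: r = 2.4; ranks 2–3 are 220, 238; interpolating gives 227.2.
P90: r = 13.6; ranks 13–14 are 666, 690; interpolating gives 680.4.
Difference: 680.4 − 227.2 = 453.2.

453.20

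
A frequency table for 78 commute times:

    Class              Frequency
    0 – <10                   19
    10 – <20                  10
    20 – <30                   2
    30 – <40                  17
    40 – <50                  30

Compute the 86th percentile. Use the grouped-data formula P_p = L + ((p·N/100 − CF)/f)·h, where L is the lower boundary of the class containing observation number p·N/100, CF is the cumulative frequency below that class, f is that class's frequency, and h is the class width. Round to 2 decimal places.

N = 78; target position k = 86/100 · 78 = 67.08.
Cumulative frequencies: 19, 29, 31, 48, 78.
Observation 67.08 falls in the class 40 – <50.
L = 40, CF = 48, f = 30, h = 10.
P86 = 40 + ((67.08 − 48)/30)·10 = 40 + 6.36 = 46.36.

46.36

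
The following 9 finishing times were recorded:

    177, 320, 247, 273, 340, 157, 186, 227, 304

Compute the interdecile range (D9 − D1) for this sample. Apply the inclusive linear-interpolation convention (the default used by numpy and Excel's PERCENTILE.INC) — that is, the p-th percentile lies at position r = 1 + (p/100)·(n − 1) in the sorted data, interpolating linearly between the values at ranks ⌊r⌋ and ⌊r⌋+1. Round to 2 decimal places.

Sorted: 157, 177, 186, 227, 247, 273, 304, 320, 340.
n = 9.
P10: r = 1.8; ranks 1–2 are 157, 177; interpolating gives 173.
P90: r = 8.2; ranks 8–9 are 320, 340; interpolating gives 324.
Difference: 324 − 173 = 151.

151.00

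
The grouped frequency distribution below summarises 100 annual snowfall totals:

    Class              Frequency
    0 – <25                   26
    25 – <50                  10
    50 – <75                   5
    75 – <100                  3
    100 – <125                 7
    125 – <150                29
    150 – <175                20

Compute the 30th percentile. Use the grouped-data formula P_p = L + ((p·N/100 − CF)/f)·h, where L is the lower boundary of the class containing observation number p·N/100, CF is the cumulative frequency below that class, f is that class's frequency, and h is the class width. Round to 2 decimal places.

35.00

N = 100; target position k = 30/100 · 100 = 30.
Cumulative frequencies: 26, 36, 41, 44, 51, 80, 100.
Observation 30 falls in the class 25 – <50.
L = 25, CF = 26, f = 10, h = 25.
P30 = 25 + ((30 − 26)/10)·25 = 25 + 10 = 35.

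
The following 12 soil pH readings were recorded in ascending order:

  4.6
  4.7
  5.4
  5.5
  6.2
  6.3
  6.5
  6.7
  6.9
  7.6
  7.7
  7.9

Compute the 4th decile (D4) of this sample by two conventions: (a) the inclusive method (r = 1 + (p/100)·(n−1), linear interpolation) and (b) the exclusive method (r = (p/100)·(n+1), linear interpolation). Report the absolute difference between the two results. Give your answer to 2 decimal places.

0.02

n = 12.
(a) r = 5.4; between ranks 5 (6.2) and 6 (6.3): 6.24.
(b) r = 5.2; between ranks 5 (6.2) and 6 (6.3): 6.22.
|6.24 − 6.22| = 0.02.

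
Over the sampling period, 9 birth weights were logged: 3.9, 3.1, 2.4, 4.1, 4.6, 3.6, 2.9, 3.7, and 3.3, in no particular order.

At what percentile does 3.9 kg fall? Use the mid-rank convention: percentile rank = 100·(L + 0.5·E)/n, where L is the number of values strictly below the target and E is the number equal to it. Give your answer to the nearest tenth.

72.2

Sorted: 2.4, 2.9, 3.1, 3.3, 3.6, 3.7, 3.9, 4.1, 4.6.
Count below 3.9: L = 6; count equal: E = 1; n = 9.
Percentile rank = 100·(6 + 0.5·1)/9 = 100·6.5/9 = 72.22.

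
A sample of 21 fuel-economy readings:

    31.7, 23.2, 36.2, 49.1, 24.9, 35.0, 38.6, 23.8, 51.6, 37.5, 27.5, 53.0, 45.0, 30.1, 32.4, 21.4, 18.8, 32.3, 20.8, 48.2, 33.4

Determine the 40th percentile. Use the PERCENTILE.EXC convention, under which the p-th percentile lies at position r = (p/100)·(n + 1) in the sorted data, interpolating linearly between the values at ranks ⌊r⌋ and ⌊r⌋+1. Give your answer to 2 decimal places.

31.38

Sorted: 18.8, 20.8, 21.4, 23.2, 23.8, 24.9, 27.5, 30.1, 31.7, 32.3, 32.4, 33.4, 35.0, 36.2, 37.5, 38.6, 45.0, 48.2, 49.1, 51.6, 53.0.
n = 21.
r = (40/100)·(21 + 1) = 8.8.
Rank 8 is 30.1 and rank 9 is 31.7.
Interpolate: 30.1 + 0.8·(31.7 − 30.1) = 30.1 + 0.8·1.6 = 31.38.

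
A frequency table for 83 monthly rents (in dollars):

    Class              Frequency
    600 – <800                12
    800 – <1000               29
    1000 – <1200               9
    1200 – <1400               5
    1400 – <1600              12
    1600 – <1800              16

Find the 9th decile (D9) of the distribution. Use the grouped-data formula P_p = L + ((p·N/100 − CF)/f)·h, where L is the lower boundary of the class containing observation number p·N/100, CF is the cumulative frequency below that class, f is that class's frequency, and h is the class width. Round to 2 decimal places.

1696.25

N = 83; target position k = 90/100 · 83 = 74.7.
Cumulative frequencies: 12, 41, 50, 55, 67, 83.
Observation 74.7 falls in the class 1600 – <1800.
L = 1600, CF = 67, f = 16, h = 200.
P90 = 1600 + ((74.7 − 67)/16)·200 = 1600 + 96.25 = 1696.25.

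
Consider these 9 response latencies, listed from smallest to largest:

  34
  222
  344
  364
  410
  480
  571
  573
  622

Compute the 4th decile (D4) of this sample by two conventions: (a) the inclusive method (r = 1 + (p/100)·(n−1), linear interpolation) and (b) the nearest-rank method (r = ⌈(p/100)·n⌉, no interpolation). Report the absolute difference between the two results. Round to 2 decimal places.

n = 9.
(a) r = 4.2; between ranks 4 (364) and 5 (410): 373.2.
(b) the nearest-rank method: rank 4 → 364.
|373.2 − 364| = 9.2.

9.20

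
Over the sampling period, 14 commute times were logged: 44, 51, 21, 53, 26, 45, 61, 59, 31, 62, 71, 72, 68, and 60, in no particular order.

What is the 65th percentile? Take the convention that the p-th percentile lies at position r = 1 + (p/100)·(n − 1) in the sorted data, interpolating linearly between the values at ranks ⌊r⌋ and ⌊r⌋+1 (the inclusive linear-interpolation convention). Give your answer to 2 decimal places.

Sorted: 21, 26, 31, 44, 45, 51, 53, 59, 60, 61, 62, 68, 71, 72.
n = 14.
r = 1 + (65/100)·(14 − 1) = 1 + 8.45 = 9.45.
Rank 9 is 60 and rank 10 is 61.
Interpolate: 60 + 0.45·(61 − 60) = 60 + 0.45·1 = 60.45.

60.45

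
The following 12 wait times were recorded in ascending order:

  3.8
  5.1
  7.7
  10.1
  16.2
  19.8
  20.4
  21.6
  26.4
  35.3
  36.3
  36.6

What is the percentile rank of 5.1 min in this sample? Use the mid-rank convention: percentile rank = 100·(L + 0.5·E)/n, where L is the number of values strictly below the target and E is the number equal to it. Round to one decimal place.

Count below 5.1: L = 1; count equal: E = 1; n = 12.
Percentile rank = 100·(1 + 0.5·1)/12 = 100·1.5/12 = 12.5.

12.5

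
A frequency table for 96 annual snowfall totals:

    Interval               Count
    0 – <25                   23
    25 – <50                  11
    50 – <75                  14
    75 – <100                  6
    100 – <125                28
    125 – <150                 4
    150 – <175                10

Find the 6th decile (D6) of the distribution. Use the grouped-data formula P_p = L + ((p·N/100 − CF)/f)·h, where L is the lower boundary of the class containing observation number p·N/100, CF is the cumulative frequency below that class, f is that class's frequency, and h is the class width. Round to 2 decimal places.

103.21

N = 96; target position k = 60/100 · 96 = 57.6.
Cumulative frequencies: 23, 34, 48, 54, 82, 86, 96.
Observation 57.6 falls in the class 100 – <125.
L = 100, CF = 54, f = 28, h = 25.
P60 = 100 + ((57.6 − 54)/28)·25 = 100 + 3.21429 = 103.214.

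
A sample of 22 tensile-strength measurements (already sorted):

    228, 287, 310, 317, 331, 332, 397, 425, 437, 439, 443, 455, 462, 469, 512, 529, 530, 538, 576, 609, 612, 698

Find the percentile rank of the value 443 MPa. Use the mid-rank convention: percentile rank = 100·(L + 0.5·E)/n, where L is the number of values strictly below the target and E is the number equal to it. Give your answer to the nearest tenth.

47.7

Count below 443: L = 10; count equal: E = 1; n = 22.
Percentile rank = 100·(10 + 0.5·1)/22 = 100·10.5/22 = 47.73.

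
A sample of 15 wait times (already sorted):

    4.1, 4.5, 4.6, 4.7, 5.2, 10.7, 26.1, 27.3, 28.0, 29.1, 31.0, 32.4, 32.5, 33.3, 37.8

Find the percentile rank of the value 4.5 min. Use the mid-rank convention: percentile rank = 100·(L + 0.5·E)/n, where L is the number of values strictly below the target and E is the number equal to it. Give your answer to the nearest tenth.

10.0

Count below 4.5: L = 1; count equal: E = 1; n = 15.
Percentile rank = 100·(1 + 0.5·1)/15 = 100·1.5/15 = 10.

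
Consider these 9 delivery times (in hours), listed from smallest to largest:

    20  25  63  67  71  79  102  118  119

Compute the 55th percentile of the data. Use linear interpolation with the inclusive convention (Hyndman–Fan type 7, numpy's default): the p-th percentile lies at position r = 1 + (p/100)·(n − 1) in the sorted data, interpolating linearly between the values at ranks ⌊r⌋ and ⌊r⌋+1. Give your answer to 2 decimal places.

74.20

n = 9.
r = 1 + (55/100)·(9 − 1) = 1 + 4.4 = 5.4.
Rank 5 is 71 and rank 6 is 79.
Interpolate: 71 + 0.4·(79 − 71) = 71 + 0.4·8 = 74.2.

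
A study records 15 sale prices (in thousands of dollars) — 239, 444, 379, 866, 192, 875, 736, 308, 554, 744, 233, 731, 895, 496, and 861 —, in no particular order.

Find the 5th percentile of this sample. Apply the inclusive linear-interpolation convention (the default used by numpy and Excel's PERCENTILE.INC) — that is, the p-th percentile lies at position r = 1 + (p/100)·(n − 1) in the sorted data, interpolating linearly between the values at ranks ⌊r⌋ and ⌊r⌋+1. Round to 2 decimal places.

Sorted: 192, 233, 239, 308, 379, 444, 496, 554, 731, 736, 744, 861, 866, 875, 895.
n = 15.
r = 1 + (5/100)·(15 − 1) = 1 + 0.7 = 1.7.
Rank 1 is 192 and rank 2 is 233.
Interpolate: 192 + 0.7·(233 − 192) = 192 + 0.7·41 = 220.7.

220.70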